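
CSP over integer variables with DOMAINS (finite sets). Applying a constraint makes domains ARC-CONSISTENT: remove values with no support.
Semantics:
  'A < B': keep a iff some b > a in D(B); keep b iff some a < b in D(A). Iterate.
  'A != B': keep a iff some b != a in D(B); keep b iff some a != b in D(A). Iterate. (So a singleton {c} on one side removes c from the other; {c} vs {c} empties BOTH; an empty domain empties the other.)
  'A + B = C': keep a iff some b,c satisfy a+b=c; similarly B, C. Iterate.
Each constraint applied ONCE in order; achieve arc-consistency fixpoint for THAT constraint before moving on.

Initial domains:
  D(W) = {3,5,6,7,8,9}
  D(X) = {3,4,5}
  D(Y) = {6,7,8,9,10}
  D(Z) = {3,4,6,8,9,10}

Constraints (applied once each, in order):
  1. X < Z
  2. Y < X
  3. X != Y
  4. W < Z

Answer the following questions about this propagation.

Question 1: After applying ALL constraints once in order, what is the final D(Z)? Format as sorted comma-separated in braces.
Answer: {4,6,8,9,10}

Derivation:
Constraint 1 (X < Z) on D(X)={3,4,5} D(Z)={3,4,6,8,9,10}: Z {3,4,6,8,9,10}->{4,6,8,9,10}
Constraint 2 (Y < X) on D(Y)={6,7,8,9,10} D(X)={3,4,5}: Y {6,7,8,9,10}->{}; X {3,4,5}->{}
Constraint 3 (X != Y) on D(X)={} D(Y)={}: no change
Constraint 4 (W < Z) on D(W)={3,5,6,7,8,9} D(Z)={4,6,8,9,10}: no change
So after all 4 constraints: D(Z) = {4,6,8,9,10}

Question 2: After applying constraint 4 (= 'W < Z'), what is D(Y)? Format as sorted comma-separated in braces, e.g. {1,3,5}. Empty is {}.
Answer: {}

Derivation:
Constraint 1 (X < Z) on D(X)={3,4,5} D(Z)={3,4,6,8,9,10}: Z {3,4,6,8,9,10}->{4,6,8,9,10}
Constraint 2 (Y < X) on D(Y)={6,7,8,9,10} D(X)={3,4,5}: Y {6,7,8,9,10}->{}; X {3,4,5}->{}
Constraint 3 (X != Y) on D(X)={} D(Y)={}: no change
Constraint 4 (W < Z) on D(W)={3,5,6,7,8,9} D(Z)={4,6,8,9,10}: no change
So after constraint 4: D(Y) = {}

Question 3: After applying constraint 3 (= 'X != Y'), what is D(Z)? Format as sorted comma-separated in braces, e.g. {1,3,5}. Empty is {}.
Answer: {4,6,8,9,10}

Derivation:
Constraint 1 (X < Z) on D(X)={3,4,5} D(Z)={3,4,6,8,9,10}: Z {3,4,6,8,9,10}->{4,6,8,9,10}
Constraint 2 (Y < X) on D(Y)={6,7,8,9,10} D(X)={3,4,5}: Y {6,7,8,9,10}->{}; X {3,4,5}->{}
Constraint 3 (X != Y) on D(X)={} D(Y)={}: no change
So after constraint 3: D(Z) = {4,6,8,9,10}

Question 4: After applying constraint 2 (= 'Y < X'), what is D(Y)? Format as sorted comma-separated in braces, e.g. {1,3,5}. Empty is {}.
Answer: {}

Derivation:
Constraint 1 (X < Z) on D(X)={3,4,5} D(Z)={3,4,6,8,9,10}: Z {3,4,6,8,9,10}->{4,6,8,9,10}
Constraint 2 (Y < X) on D(Y)={6,7,8,9,10} D(X)={3,4,5}: Y {6,7,8,9,10}->{}; X {3,4,5}->{}
So after constraint 2: D(Y) = {}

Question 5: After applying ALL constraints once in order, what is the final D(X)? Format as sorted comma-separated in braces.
Constraint 1 (X < Z) on D(X)={3,4,5} D(Z)={3,4,6,8,9,10}: Z {3,4,6,8,9,10}->{4,6,8,9,10}
Constraint 2 (Y < X) on D(Y)={6,7,8,9,10} D(X)={3,4,5}: Y {6,7,8,9,10}->{}; X {3,4,5}->{}
Constraint 3 (X != Y) on D(X)={} D(Y)={}: no change
Constraint 4 (W < Z) on D(W)={3,5,6,7,8,9} D(Z)={4,6,8,9,10}: no change
So after all 4 constraints: D(X) = {}

Answer: {}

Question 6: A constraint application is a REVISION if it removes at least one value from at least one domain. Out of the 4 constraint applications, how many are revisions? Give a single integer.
Constraint 1 (X < Z) on D(X)={3,4,5} D(Z)={3,4,6,8,9,10}: Z {3,4,6,8,9,10}->{4,6,8,9,10} => REVISION
Constraint 2 (Y < X) on D(Y)={6,7,8,9,10} D(X)={3,4,5}: Y {6,7,8,9,10}->{}; X {3,4,5}->{} => REVISION
Constraint 3 (X != Y) on D(X)={} D(Y)={}: no change => not a revision
Constraint 4 (W < Z) on D(W)={3,5,6,7,8,9} D(Z)={4,6,8,9,10}: no change => not a revision
Total revisions = 2

Answer: 2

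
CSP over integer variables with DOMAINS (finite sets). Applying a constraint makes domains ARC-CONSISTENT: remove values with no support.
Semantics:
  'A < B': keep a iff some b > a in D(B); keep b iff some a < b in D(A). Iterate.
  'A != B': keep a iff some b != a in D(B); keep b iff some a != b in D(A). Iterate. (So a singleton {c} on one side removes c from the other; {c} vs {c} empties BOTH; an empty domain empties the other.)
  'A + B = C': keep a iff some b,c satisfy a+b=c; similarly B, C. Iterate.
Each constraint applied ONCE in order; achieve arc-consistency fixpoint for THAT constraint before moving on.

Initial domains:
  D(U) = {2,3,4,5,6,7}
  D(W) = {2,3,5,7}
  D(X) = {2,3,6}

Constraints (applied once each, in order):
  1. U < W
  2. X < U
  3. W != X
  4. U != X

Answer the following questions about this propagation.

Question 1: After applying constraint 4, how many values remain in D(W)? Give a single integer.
Answer: 3

Derivation:
Constraint 1 (U < W) on D(U)={2,3,4,5,6,7} D(W)={2,3,5,7}: U {2,3,4,5,6,7}->{2,3,4,5,6}; W {2,3,5,7}->{3,5,7}
Constraint 2 (X < U) on D(X)={2,3,6} D(U)={2,3,4,5,6}: X {2,3,6}->{2,3}; U {2,3,4,5,6}->{3,4,5,6}
Constraint 3 (W != X) on D(W)={3,5,7} D(X)={2,3}: no change
Constraint 4 (U != X) on D(U)={3,4,5,6} D(X)={2,3}: no change
So after constraint 4: D(W)={3,5,7}, size = 3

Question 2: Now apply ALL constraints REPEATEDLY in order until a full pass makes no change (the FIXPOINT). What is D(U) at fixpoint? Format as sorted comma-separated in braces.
Answer: {3,4,5,6}

Derivation:
pass 0 (initial): D(U)={2,3,4,5,6,7}
pass 1: U {2,3,4,5,6,7}->{3,4,5,6}; W {2,3,5,7}->{3,5,7}; X {2,3,6}->{2,3}
pass 2: W {3,5,7}->{5,7}
pass 3: no change
Fixpoint after 3 passes: D(U) = {3,4,5,6}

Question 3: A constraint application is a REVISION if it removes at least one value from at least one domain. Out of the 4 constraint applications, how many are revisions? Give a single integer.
Answer: 2

Derivation:
Constraint 1 (U < W) on D(U)={2,3,4,5,6,7} D(W)={2,3,5,7}: U {2,3,4,5,6,7}->{2,3,4,5,6}; W {2,3,5,7}->{3,5,7} => REVISION
Constraint 2 (X < U) on D(X)={2,3,6} D(U)={2,3,4,5,6}: X {2,3,6}->{2,3}; U {2,3,4,5,6}->{3,4,5,6} => REVISION
Constraint 3 (W != X) on D(W)={3,5,7} D(X)={2,3}: no change => not a revision
Constraint 4 (U != X) on D(U)={3,4,5,6} D(X)={2,3}: no change => not a revision
Total revisions = 2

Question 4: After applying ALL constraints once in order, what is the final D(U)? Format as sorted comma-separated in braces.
Constraint 1 (U < W) on D(U)={2,3,4,5,6,7} D(W)={2,3,5,7}: U {2,3,4,5,6,7}->{2,3,4,5,6}; W {2,3,5,7}->{3,5,7}
Constraint 2 (X < U) on D(X)={2,3,6} D(U)={2,3,4,5,6}: X {2,3,6}->{2,3}; U {2,3,4,5,6}->{3,4,5,6}
Constraint 3 (W != X) on D(W)={3,5,7} D(X)={2,3}: no change
Constraint 4 (U != X) on D(U)={3,4,5,6} D(X)={2,3}: no change
So after all 4 constraints: D(U) = {3,4,5,6}

Answer: {3,4,5,6}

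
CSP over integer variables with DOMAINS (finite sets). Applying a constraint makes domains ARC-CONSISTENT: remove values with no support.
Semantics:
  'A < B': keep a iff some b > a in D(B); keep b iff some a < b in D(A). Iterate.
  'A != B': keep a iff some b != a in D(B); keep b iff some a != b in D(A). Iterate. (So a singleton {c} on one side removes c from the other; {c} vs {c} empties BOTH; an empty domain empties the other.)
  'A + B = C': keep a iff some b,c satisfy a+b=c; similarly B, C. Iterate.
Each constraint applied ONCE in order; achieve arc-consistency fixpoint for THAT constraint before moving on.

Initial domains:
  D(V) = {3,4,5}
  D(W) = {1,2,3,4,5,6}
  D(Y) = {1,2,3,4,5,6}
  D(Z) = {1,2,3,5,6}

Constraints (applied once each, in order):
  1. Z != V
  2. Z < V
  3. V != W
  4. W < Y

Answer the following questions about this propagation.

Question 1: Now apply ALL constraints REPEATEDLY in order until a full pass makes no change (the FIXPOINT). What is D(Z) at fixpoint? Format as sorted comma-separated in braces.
Answer: {1,2,3}

Derivation:
pass 0 (initial): D(Z)={1,2,3,5,6}
pass 1: W {1,2,3,4,5,6}->{1,2,3,4,5}; Y {1,2,3,4,5,6}->{2,3,4,5,6}; Z {1,2,3,5,6}->{1,2,3}
pass 2: no change
Fixpoint after 2 passes: D(Z) = {1,2,3}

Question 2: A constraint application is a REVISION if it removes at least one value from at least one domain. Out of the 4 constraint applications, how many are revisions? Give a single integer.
Answer: 2

Derivation:
Constraint 1 (Z != V) on D(Z)={1,2,3,5,6} D(V)={3,4,5}: no change => not a revision
Constraint 2 (Z < V) on D(Z)={1,2,3,5,6} D(V)={3,4,5}: Z {1,2,3,5,6}->{1,2,3} => REVISION
Constraint 3 (V != W) on D(V)={3,4,5} D(W)={1,2,3,4,5,6}: no change => not a revision
Constraint 4 (W < Y) on D(W)={1,2,3,4,5,6} D(Y)={1,2,3,4,5,6}: W {1,2,3,4,5,6}->{1,2,3,4,5}; Y {1,2,3,4,5,6}->{2,3,4,5,6} => REVISION
Total revisions = 2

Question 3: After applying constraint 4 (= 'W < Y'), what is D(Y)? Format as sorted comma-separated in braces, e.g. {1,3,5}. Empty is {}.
Constraint 1 (Z != V) on D(Z)={1,2,3,5,6} D(V)={3,4,5}: no change
Constraint 2 (Z < V) on D(Z)={1,2,3,5,6} D(V)={3,4,5}: Z {1,2,3,5,6}->{1,2,3}
Constraint 3 (V != W) on D(V)={3,4,5} D(W)={1,2,3,4,5,6}: no change
Constraint 4 (W < Y) on D(W)={1,2,3,4,5,6} D(Y)={1,2,3,4,5,6}: W {1,2,3,4,5,6}->{1,2,3,4,5}; Y {1,2,3,4,5,6}->{2,3,4,5,6}
So after constraint 4: D(Y) = {2,3,4,5,6}

Answer: {2,3,4,5,6}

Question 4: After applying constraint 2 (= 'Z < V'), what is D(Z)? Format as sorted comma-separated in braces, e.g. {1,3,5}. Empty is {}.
Answer: {1,2,3}

Derivation:
Constraint 1 (Z != V) on D(Z)={1,2,3,5,6} D(V)={3,4,5}: no change
Constraint 2 (Z < V) on D(Z)={1,2,3,5,6} D(V)={3,4,5}: Z {1,2,3,5,6}->{1,2,3}
So after constraint 2: D(Z) = {1,2,3}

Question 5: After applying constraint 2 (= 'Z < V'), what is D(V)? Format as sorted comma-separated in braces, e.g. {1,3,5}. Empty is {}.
Constraint 1 (Z != V) on D(Z)={1,2,3,5,6} D(V)={3,4,5}: no change
Constraint 2 (Z < V) on D(Z)={1,2,3,5,6} D(V)={3,4,5}: Z {1,2,3,5,6}->{1,2,3}
So after constraint 2: D(V) = {3,4,5}

Answer: {3,4,5}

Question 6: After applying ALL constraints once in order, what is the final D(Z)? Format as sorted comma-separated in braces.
Constraint 1 (Z != V) on D(Z)={1,2,3,5,6} D(V)={3,4,5}: no change
Constraint 2 (Z < V) on D(Z)={1,2,3,5,6} D(V)={3,4,5}: Z {1,2,3,5,6}->{1,2,3}
Constraint 3 (V != W) on D(V)={3,4,5} D(W)={1,2,3,4,5,6}: no change
Constraint 4 (W < Y) on D(W)={1,2,3,4,5,6} D(Y)={1,2,3,4,5,6}: W {1,2,3,4,5,6}->{1,2,3,4,5}; Y {1,2,3,4,5,6}->{2,3,4,5,6}
So after all 4 constraints: D(Z) = {1,2,3}

Answer: {1,2,3}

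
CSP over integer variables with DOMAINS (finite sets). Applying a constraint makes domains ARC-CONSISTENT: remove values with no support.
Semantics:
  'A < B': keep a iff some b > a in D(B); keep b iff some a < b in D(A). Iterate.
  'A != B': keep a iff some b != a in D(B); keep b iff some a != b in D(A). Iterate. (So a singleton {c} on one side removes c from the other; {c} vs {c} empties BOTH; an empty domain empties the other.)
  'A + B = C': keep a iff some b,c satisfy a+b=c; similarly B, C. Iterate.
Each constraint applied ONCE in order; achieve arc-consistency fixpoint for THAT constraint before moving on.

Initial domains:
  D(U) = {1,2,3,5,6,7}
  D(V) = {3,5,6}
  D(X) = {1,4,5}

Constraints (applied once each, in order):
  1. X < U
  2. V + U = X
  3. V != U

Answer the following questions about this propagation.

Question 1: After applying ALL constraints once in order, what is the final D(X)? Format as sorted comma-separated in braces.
Constraint 1 (X < U) on D(X)={1,4,5} D(U)={1,2,3,5,6,7}: U {1,2,3,5,6,7}->{2,3,5,6,7}
Constraint 2 (V + U = X) on D(V)={3,5,6} D(U)={2,3,5,6,7} D(X)={1,4,5}: V {3,5,6}->{3}; U {2,3,5,6,7}->{2}; X {1,4,5}->{5}
Constraint 3 (V != U) on D(V)={3} D(U)={2}: no change
So after all 3 constraints: D(X) = {5}

Answer: {5}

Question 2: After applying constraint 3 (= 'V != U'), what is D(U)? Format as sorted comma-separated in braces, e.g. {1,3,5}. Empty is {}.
Constraint 1 (X < U) on D(X)={1,4,5} D(U)={1,2,3,5,6,7}: U {1,2,3,5,6,7}->{2,3,5,6,7}
Constraint 2 (V + U = X) on D(V)={3,5,6} D(U)={2,3,5,6,7} D(X)={1,4,5}: V {3,5,6}->{3}; U {2,3,5,6,7}->{2}; X {1,4,5}->{5}
Constraint 3 (V != U) on D(V)={3} D(U)={2}: no change
So after constraint 3: D(U) = {2}

Answer: {2}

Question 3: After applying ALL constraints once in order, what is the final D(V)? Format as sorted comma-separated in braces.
Constraint 1 (X < U) on D(X)={1,4,5} D(U)={1,2,3,5,6,7}: U {1,2,3,5,6,7}->{2,3,5,6,7}
Constraint 2 (V + U = X) on D(V)={3,5,6} D(U)={2,3,5,6,7} D(X)={1,4,5}: V {3,5,6}->{3}; U {2,3,5,6,7}->{2}; X {1,4,5}->{5}
Constraint 3 (V != U) on D(V)={3} D(U)={2}: no change
So after all 3 constraints: D(V) = {3}

Answer: {3}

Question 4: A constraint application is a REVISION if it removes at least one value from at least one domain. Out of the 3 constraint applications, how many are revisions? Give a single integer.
Constraint 1 (X < U) on D(X)={1,4,5} D(U)={1,2,3,5,6,7}: U {1,2,3,5,6,7}->{2,3,5,6,7} => REVISION
Constraint 2 (V + U = X) on D(V)={3,5,6} D(U)={2,3,5,6,7} D(X)={1,4,5}: V {3,5,6}->{3}; U {2,3,5,6,7}->{2}; X {1,4,5}->{5} => REVISION
Constraint 3 (V != U) on D(V)={3} D(U)={2}: no change => not a revision
Total revisions = 2

Answer: 2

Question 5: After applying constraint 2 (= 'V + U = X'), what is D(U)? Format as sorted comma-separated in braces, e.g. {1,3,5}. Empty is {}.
Constraint 1 (X < U) on D(X)={1,4,5} D(U)={1,2,3,5,6,7}: U {1,2,3,5,6,7}->{2,3,5,6,7}
Constraint 2 (V + U = X) on D(V)={3,5,6} D(U)={2,3,5,6,7} D(X)={1,4,5}: V {3,5,6}->{3}; U {2,3,5,6,7}->{2}; X {1,4,5}->{5}
So after constraint 2: D(U) = {2}

Answer: {2}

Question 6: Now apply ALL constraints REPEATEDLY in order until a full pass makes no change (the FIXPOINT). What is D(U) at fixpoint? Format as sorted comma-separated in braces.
pass 0 (initial): D(U)={1,2,3,5,6,7}
pass 1: U {1,2,3,5,6,7}->{2}; V {3,5,6}->{3}; X {1,4,5}->{5}
pass 2: U {2}->{}; V {3}->{}; X {5}->{}
pass 3: no change
Fixpoint after 3 passes: D(U) = {}

Answer: {}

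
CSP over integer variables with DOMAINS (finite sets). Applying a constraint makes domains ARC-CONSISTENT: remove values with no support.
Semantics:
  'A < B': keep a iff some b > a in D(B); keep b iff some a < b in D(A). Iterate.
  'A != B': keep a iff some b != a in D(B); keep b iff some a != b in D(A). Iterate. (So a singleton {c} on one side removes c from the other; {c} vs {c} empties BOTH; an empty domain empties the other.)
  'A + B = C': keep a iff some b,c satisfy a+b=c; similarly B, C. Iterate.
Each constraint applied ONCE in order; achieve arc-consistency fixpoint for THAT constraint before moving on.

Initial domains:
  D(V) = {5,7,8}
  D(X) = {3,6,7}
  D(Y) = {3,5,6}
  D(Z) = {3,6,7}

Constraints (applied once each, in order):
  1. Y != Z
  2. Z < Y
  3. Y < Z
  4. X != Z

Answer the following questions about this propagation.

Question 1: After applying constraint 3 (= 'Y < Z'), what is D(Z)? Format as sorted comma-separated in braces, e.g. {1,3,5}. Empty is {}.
Constraint 1 (Y != Z) on D(Y)={3,5,6} D(Z)={3,6,7}: no change
Constraint 2 (Z < Y) on D(Z)={3,6,7} D(Y)={3,5,6}: Z {3,6,7}->{3}; Y {3,5,6}->{5,6}
Constraint 3 (Y < Z) on D(Y)={5,6} D(Z)={3}: Y {5,6}->{}; Z {3}->{}
So after constraint 3: D(Z) = {}

Answer: {}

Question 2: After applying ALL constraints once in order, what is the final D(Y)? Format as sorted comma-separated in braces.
Answer: {}

Derivation:
Constraint 1 (Y != Z) on D(Y)={3,5,6} D(Z)={3,6,7}: no change
Constraint 2 (Z < Y) on D(Z)={3,6,7} D(Y)={3,5,6}: Z {3,6,7}->{3}; Y {3,5,6}->{5,6}
Constraint 3 (Y < Z) on D(Y)={5,6} D(Z)={3}: Y {5,6}->{}; Z {3}->{}
Constraint 4 (X != Z) on D(X)={3,6,7} D(Z)={}: X {3,6,7}->{}
So after all 4 constraints: D(Y) = {}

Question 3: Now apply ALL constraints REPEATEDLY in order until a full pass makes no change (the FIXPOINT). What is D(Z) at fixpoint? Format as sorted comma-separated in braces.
pass 0 (initial): D(Z)={3,6,7}
pass 1: X {3,6,7}->{}; Y {3,5,6}->{}; Z {3,6,7}->{}
pass 2: no change
Fixpoint after 2 passes: D(Z) = {}

Answer: {}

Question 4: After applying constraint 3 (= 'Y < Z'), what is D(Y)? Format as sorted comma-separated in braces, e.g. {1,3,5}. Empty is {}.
Answer: {}

Derivation:
Constraint 1 (Y != Z) on D(Y)={3,5,6} D(Z)={3,6,7}: no change
Constraint 2 (Z < Y) on D(Z)={3,6,7} D(Y)={3,5,6}: Z {3,6,7}->{3}; Y {3,5,6}->{5,6}
Constraint 3 (Y < Z) on D(Y)={5,6} D(Z)={3}: Y {5,6}->{}; Z {3}->{}
So after constraint 3: D(Y) = {}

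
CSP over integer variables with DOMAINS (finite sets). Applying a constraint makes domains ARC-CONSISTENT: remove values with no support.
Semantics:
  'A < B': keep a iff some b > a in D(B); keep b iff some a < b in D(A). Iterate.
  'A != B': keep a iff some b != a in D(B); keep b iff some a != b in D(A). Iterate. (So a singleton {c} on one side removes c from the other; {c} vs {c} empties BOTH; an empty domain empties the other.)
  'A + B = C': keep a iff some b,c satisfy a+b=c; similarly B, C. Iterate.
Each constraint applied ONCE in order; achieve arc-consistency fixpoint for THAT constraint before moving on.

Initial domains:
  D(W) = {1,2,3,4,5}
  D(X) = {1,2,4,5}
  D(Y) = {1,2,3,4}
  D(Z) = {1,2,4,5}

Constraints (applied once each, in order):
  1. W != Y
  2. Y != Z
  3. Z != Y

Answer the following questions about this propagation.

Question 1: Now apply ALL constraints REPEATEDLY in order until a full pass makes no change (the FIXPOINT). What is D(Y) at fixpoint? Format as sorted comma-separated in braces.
Answer: {1,2,3,4}

Derivation:
pass 0 (initial): D(Y)={1,2,3,4}
pass 1: no change
Fixpoint after 1 passes: D(Y) = {1,2,3,4}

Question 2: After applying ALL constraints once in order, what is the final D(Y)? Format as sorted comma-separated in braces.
Answer: {1,2,3,4}

Derivation:
Constraint 1 (W != Y) on D(W)={1,2,3,4,5} D(Y)={1,2,3,4}: no change
Constraint 2 (Y != Z) on D(Y)={1,2,3,4} D(Z)={1,2,4,5}: no change
Constraint 3 (Z != Y) on D(Z)={1,2,4,5} D(Y)={1,2,3,4}: no change
So after all 3 constraints: D(Y) = {1,2,3,4}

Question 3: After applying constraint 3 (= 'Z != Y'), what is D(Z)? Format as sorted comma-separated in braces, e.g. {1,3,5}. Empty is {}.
Answer: {1,2,4,5}

Derivation:
Constraint 1 (W != Y) on D(W)={1,2,3,4,5} D(Y)={1,2,3,4}: no change
Constraint 2 (Y != Z) on D(Y)={1,2,3,4} D(Z)={1,2,4,5}: no change
Constraint 3 (Z != Y) on D(Z)={1,2,4,5} D(Y)={1,2,3,4}: no change
So after constraint 3: D(Z) = {1,2,4,5}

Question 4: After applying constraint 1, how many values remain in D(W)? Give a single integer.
Constraint 1 (W != Y) on D(W)={1,2,3,4,5} D(Y)={1,2,3,4}: no change
So after constraint 1: D(W)={1,2,3,4,5}, size = 5

Answer: 5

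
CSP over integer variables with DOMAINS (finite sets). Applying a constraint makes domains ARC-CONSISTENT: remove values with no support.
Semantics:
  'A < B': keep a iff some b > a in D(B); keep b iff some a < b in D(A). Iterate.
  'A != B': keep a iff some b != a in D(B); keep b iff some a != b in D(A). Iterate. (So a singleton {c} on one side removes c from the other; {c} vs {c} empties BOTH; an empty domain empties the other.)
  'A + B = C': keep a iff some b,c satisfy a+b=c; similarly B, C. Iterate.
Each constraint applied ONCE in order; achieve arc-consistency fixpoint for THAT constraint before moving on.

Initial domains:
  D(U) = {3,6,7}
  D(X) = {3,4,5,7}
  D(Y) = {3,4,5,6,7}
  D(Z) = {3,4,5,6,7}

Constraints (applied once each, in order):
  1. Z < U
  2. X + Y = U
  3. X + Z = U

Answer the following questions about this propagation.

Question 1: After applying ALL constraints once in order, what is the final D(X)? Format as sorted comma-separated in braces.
Answer: {3,4}

Derivation:
Constraint 1 (Z < U) on D(Z)={3,4,5,6,7} D(U)={3,6,7}: Z {3,4,5,6,7}->{3,4,5,6}; U {3,6,7}->{6,7}
Constraint 2 (X + Y = U) on D(X)={3,4,5,7} D(Y)={3,4,5,6,7} D(U)={6,7}: X {3,4,5,7}->{3,4}; Y {3,4,5,6,7}->{3,4}
Constraint 3 (X + Z = U) on D(X)={3,4} D(Z)={3,4,5,6} D(U)={6,7}: Z {3,4,5,6}->{3,4}
So after all 3 constraints: D(X) = {3,4}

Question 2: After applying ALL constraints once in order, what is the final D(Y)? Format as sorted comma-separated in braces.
Answer: {3,4}

Derivation:
Constraint 1 (Z < U) on D(Z)={3,4,5,6,7} D(U)={3,6,7}: Z {3,4,5,6,7}->{3,4,5,6}; U {3,6,7}->{6,7}
Constraint 2 (X + Y = U) on D(X)={3,4,5,7} D(Y)={3,4,5,6,7} D(U)={6,7}: X {3,4,5,7}->{3,4}; Y {3,4,5,6,7}->{3,4}
Constraint 3 (X + Z = U) on D(X)={3,4} D(Z)={3,4,5,6} D(U)={6,7}: Z {3,4,5,6}->{3,4}
So after all 3 constraints: D(Y) = {3,4}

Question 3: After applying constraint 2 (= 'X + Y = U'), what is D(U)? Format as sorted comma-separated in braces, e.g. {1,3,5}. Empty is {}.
Constraint 1 (Z < U) on D(Z)={3,4,5,6,7} D(U)={3,6,7}: Z {3,4,5,6,7}->{3,4,5,6}; U {3,6,7}->{6,7}
Constraint 2 (X + Y = U) on D(X)={3,4,5,7} D(Y)={3,4,5,6,7} D(U)={6,7}: X {3,4,5,7}->{3,4}; Y {3,4,5,6,7}->{3,4}
So after constraint 2: D(U) = {6,7}

Answer: {6,7}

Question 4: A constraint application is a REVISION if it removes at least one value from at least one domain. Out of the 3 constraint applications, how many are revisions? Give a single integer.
Constraint 1 (Z < U) on D(Z)={3,4,5,6,7} D(U)={3,6,7}: Z {3,4,5,6,7}->{3,4,5,6}; U {3,6,7}->{6,7} => REVISION
Constraint 2 (X + Y = U) on D(X)={3,4,5,7} D(Y)={3,4,5,6,7} D(U)={6,7}: X {3,4,5,7}->{3,4}; Y {3,4,5,6,7}->{3,4} => REVISION
Constraint 3 (X + Z = U) on D(X)={3,4} D(Z)={3,4,5,6} D(U)={6,7}: Z {3,4,5,6}->{3,4} => REVISION
Total revisions = 3

Answer: 3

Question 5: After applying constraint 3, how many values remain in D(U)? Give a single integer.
Answer: 2

Derivation:
Constraint 1 (Z < U) on D(Z)={3,4,5,6,7} D(U)={3,6,7}: Z {3,4,5,6,7}->{3,4,5,6}; U {3,6,7}->{6,7}
Constraint 2 (X + Y = U) on D(X)={3,4,5,7} D(Y)={3,4,5,6,7} D(U)={6,7}: X {3,4,5,7}->{3,4}; Y {3,4,5,6,7}->{3,4}
Constraint 3 (X + Z = U) on D(X)={3,4} D(Z)={3,4,5,6} D(U)={6,7}: Z {3,4,5,6}->{3,4}
So after constraint 3: D(U)={6,7}, size = 2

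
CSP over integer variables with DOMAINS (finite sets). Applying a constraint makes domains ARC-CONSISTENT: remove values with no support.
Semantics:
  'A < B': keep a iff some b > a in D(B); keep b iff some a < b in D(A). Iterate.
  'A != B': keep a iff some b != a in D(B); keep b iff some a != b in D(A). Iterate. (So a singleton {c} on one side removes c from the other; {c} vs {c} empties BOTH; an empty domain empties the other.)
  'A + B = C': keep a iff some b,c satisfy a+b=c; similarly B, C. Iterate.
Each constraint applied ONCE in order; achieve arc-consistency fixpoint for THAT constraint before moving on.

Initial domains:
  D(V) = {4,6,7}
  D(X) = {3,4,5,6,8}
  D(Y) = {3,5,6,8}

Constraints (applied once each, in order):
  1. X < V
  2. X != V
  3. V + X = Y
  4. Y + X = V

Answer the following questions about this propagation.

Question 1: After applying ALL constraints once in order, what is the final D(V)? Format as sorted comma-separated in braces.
Constraint 1 (X < V) on D(X)={3,4,5,6,8} D(V)={4,6,7}: X {3,4,5,6,8}->{3,4,5,6}
Constraint 2 (X != V) on D(X)={3,4,5,6} D(V)={4,6,7}: no change
Constraint 3 (V + X = Y) on D(V)={4,6,7} D(X)={3,4,5,6} D(Y)={3,5,6,8}: V {4,6,7}->{4}; X {3,4,5,6}->{4}; Y {3,5,6,8}->{8}
Constraint 4 (Y + X = V) on D(Y)={8} D(X)={4} D(V)={4}: Y {8}->{}; X {4}->{}; V {4}->{}
So after all 4 constraints: D(V) = {}

Answer: {}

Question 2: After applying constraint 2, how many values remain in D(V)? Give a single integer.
Constraint 1 (X < V) on D(X)={3,4,5,6,8} D(V)={4,6,7}: X {3,4,5,6,8}->{3,4,5,6}
Constraint 2 (X != V) on D(X)={3,4,5,6} D(V)={4,6,7}: no change
So after constraint 2: D(V)={4,6,7}, size = 3

Answer: 3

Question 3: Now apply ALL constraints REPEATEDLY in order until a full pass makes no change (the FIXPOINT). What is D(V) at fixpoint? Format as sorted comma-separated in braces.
Answer: {}

Derivation:
pass 0 (initial): D(V)={4,6,7}
pass 1: V {4,6,7}->{}; X {3,4,5,6,8}->{}; Y {3,5,6,8}->{}
pass 2: no change
Fixpoint after 2 passes: D(V) = {}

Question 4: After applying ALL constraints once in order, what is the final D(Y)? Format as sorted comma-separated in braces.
Answer: {}

Derivation:
Constraint 1 (X < V) on D(X)={3,4,5,6,8} D(V)={4,6,7}: X {3,4,5,6,8}->{3,4,5,6}
Constraint 2 (X != V) on D(X)={3,4,5,6} D(V)={4,6,7}: no change
Constraint 3 (V + X = Y) on D(V)={4,6,7} D(X)={3,4,5,6} D(Y)={3,5,6,8}: V {4,6,7}->{4}; X {3,4,5,6}->{4}; Y {3,5,6,8}->{8}
Constraint 4 (Y + X = V) on D(Y)={8} D(X)={4} D(V)={4}: Y {8}->{}; X {4}->{}; V {4}->{}
So after all 4 constraints: D(Y) = {}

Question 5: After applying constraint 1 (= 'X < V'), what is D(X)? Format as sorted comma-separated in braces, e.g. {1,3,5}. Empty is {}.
Constraint 1 (X < V) on D(X)={3,4,5,6,8} D(V)={4,6,7}: X {3,4,5,6,8}->{3,4,5,6}
So after constraint 1: D(X) = {3,4,5,6}

Answer: {3,4,5,6}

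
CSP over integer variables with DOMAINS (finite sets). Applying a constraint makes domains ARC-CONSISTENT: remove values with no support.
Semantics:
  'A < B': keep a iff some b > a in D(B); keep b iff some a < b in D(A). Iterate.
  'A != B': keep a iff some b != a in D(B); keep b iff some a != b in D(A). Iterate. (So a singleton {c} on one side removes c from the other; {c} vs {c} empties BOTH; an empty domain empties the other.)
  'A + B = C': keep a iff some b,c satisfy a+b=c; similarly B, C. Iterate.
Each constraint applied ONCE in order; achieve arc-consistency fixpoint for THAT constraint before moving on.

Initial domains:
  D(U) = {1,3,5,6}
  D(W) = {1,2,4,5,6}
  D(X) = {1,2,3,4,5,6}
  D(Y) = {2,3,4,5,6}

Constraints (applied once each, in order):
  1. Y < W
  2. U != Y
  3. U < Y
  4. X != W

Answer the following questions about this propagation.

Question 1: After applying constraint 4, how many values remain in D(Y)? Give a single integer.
Constraint 1 (Y < W) on D(Y)={2,3,4,5,6} D(W)={1,2,4,5,6}: Y {2,3,4,5,6}->{2,3,4,5}; W {1,2,4,5,6}->{4,5,6}
Constraint 2 (U != Y) on D(U)={1,3,5,6} D(Y)={2,3,4,5}: no change
Constraint 3 (U < Y) on D(U)={1,3,5,6} D(Y)={2,3,4,5}: U {1,3,5,6}->{1,3}
Constraint 4 (X != W) on D(X)={1,2,3,4,5,6} D(W)={4,5,6}: no change
So after constraint 4: D(Y)={2,3,4,5}, size = 4

Answer: 4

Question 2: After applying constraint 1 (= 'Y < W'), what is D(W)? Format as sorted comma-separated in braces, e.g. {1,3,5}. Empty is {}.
Constraint 1 (Y < W) on D(Y)={2,3,4,5,6} D(W)={1,2,4,5,6}: Y {2,3,4,5,6}->{2,3,4,5}; W {1,2,4,5,6}->{4,5,6}
So after constraint 1: D(W) = {4,5,6}

Answer: {4,5,6}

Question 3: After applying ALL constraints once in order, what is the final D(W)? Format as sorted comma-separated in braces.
Answer: {4,5,6}

Derivation:
Constraint 1 (Y < W) on D(Y)={2,3,4,5,6} D(W)={1,2,4,5,6}: Y {2,3,4,5,6}->{2,3,4,5}; W {1,2,4,5,6}->{4,5,6}
Constraint 2 (U != Y) on D(U)={1,3,5,6} D(Y)={2,3,4,5}: no change
Constraint 3 (U < Y) on D(U)={1,3,5,6} D(Y)={2,3,4,5}: U {1,3,5,6}->{1,3}
Constraint 4 (X != W) on D(X)={1,2,3,4,5,6} D(W)={4,5,6}: no change
So after all 4 constraints: D(W) = {4,5,6}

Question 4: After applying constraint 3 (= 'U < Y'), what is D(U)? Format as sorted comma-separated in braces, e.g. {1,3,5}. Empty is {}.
Constraint 1 (Y < W) on D(Y)={2,3,4,5,6} D(W)={1,2,4,5,6}: Y {2,3,4,5,6}->{2,3,4,5}; W {1,2,4,5,6}->{4,5,6}
Constraint 2 (U != Y) on D(U)={1,3,5,6} D(Y)={2,3,4,5}: no change
Constraint 3 (U < Y) on D(U)={1,3,5,6} D(Y)={2,3,4,5}: U {1,3,5,6}->{1,3}
So after constraint 3: D(U) = {1,3}

Answer: {1,3}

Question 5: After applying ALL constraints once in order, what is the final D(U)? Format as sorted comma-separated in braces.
Answer: {1,3}

Derivation:
Constraint 1 (Y < W) on D(Y)={2,3,4,5,6} D(W)={1,2,4,5,6}: Y {2,3,4,5,6}->{2,3,4,5}; W {1,2,4,5,6}->{4,5,6}
Constraint 2 (U != Y) on D(U)={1,3,5,6} D(Y)={2,3,4,5}: no change
Constraint 3 (U < Y) on D(U)={1,3,5,6} D(Y)={2,3,4,5}: U {1,3,5,6}->{1,3}
Constraint 4 (X != W) on D(X)={1,2,3,4,5,6} D(W)={4,5,6}: no change
So after all 4 constraints: D(U) = {1,3}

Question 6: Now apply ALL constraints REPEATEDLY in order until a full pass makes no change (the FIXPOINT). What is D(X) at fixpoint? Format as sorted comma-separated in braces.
Answer: {1,2,3,4,5,6}

Derivation:
pass 0 (initial): D(X)={1,2,3,4,5,6}
pass 1: U {1,3,5,6}->{1,3}; W {1,2,4,5,6}->{4,5,6}; Y {2,3,4,5,6}->{2,3,4,5}
pass 2: no change
Fixpoint after 2 passes: D(X) = {1,2,3,4,5,6}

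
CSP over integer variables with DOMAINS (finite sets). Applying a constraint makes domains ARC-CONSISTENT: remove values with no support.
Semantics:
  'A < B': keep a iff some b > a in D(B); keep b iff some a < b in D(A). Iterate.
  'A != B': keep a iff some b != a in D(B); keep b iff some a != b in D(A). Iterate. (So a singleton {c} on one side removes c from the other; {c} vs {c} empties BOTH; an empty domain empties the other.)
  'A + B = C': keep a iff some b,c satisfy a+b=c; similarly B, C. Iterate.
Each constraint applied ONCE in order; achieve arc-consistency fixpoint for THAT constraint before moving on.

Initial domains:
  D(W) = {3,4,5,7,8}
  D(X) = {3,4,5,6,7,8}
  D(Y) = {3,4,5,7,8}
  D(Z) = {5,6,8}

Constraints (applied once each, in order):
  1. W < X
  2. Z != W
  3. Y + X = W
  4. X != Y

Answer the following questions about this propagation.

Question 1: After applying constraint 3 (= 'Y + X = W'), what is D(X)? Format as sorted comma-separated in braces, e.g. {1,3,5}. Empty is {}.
Constraint 1 (W < X) on D(W)={3,4,5,7,8} D(X)={3,4,5,6,7,8}: W {3,4,5,7,8}->{3,4,5,7}; X {3,4,5,6,7,8}->{4,5,6,7,8}
Constraint 2 (Z != W) on D(Z)={5,6,8} D(W)={3,4,5,7}: no change
Constraint 3 (Y + X = W) on D(Y)={3,4,5,7,8} D(X)={4,5,6,7,8} D(W)={3,4,5,7}: Y {3,4,5,7,8}->{3}; X {4,5,6,7,8}->{4}; W {3,4,5,7}->{7}
So after constraint 3: D(X) = {4}

Answer: {4}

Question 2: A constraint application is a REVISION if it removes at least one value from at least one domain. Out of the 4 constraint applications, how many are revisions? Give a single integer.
Answer: 2

Derivation:
Constraint 1 (W < X) on D(W)={3,4,5,7,8} D(X)={3,4,5,6,7,8}: W {3,4,5,7,8}->{3,4,5,7}; X {3,4,5,6,7,8}->{4,5,6,7,8} => REVISION
Constraint 2 (Z != W) on D(Z)={5,6,8} D(W)={3,4,5,7}: no change => not a revision
Constraint 3 (Y + X = W) on D(Y)={3,4,5,7,8} D(X)={4,5,6,7,8} D(W)={3,4,5,7}: Y {3,4,5,7,8}->{3}; X {4,5,6,7,8}->{4}; W {3,4,5,7}->{7} => REVISION
Constraint 4 (X != Y) on D(X)={4} D(Y)={3}: no change => not a revision
Total revisions = 2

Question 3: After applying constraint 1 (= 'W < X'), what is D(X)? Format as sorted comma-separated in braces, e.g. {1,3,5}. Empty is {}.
Answer: {4,5,6,7,8}

Derivation:
Constraint 1 (W < X) on D(W)={3,4,5,7,8} D(X)={3,4,5,6,7,8}: W {3,4,5,7,8}->{3,4,5,7}; X {3,4,5,6,7,8}->{4,5,6,7,8}
So after constraint 1: D(X) = {4,5,6,7,8}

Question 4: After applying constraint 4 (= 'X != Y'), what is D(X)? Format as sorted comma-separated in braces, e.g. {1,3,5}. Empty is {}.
Constraint 1 (W < X) on D(W)={3,4,5,7,8} D(X)={3,4,5,6,7,8}: W {3,4,5,7,8}->{3,4,5,7}; X {3,4,5,6,7,8}->{4,5,6,7,8}
Constraint 2 (Z != W) on D(Z)={5,6,8} D(W)={3,4,5,7}: no change
Constraint 3 (Y + X = W) on D(Y)={3,4,5,7,8} D(X)={4,5,6,7,8} D(W)={3,4,5,7}: Y {3,4,5,7,8}->{3}; X {4,5,6,7,8}->{4}; W {3,4,5,7}->{7}
Constraint 4 (X != Y) on D(X)={4} D(Y)={3}: no change
So after constraint 4: D(X) = {4}

Answer: {4}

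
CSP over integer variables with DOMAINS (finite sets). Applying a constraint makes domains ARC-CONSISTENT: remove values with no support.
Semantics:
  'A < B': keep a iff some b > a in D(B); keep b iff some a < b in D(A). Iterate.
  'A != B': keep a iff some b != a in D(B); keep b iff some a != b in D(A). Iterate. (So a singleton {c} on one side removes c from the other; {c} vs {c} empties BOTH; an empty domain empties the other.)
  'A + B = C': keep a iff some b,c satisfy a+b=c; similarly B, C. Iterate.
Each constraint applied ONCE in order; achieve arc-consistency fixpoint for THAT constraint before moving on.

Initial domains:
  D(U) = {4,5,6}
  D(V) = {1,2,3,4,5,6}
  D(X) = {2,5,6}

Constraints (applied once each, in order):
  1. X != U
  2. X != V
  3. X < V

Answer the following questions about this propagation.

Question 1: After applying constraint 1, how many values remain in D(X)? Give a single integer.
Constraint 1 (X != U) on D(X)={2,5,6} D(U)={4,5,6}: no change
So after constraint 1: D(X)={2,5,6}, size = 3

Answer: 3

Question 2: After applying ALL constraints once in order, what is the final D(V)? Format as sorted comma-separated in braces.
Answer: {3,4,5,6}

Derivation:
Constraint 1 (X != U) on D(X)={2,5,6} D(U)={4,5,6}: no change
Constraint 2 (X != V) on D(X)={2,5,6} D(V)={1,2,3,4,5,6}: no change
Constraint 3 (X < V) on D(X)={2,5,6} D(V)={1,2,3,4,5,6}: X {2,5,6}->{2,5}; V {1,2,3,4,5,6}->{3,4,5,6}
So after all 3 constraints: D(V) = {3,4,5,6}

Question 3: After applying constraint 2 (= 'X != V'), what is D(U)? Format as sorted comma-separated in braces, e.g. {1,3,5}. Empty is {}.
Answer: {4,5,6}

Derivation:
Constraint 1 (X != U) on D(X)={2,5,6} D(U)={4,5,6}: no change
Constraint 2 (X != V) on D(X)={2,5,6} D(V)={1,2,3,4,5,6}: no change
So after constraint 2: D(U) = {4,5,6}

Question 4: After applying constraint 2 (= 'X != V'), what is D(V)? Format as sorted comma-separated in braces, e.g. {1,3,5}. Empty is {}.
Answer: {1,2,3,4,5,6}

Derivation:
Constraint 1 (X != U) on D(X)={2,5,6} D(U)={4,5,6}: no change
Constraint 2 (X != V) on D(X)={2,5,6} D(V)={1,2,3,4,5,6}: no change
So after constraint 2: D(V) = {1,2,3,4,5,6}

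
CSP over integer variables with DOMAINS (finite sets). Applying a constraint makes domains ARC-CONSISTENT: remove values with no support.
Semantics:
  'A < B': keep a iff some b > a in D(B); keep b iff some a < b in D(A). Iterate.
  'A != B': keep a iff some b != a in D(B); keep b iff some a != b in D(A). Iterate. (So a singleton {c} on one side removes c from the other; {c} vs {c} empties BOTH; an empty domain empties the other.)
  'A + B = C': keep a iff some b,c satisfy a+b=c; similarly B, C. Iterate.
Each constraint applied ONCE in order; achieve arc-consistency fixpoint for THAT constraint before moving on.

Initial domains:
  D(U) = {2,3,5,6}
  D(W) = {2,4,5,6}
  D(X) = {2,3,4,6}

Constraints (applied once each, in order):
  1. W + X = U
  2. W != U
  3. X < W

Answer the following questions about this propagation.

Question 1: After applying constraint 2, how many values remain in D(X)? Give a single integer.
Answer: 3

Derivation:
Constraint 1 (W + X = U) on D(W)={2,4,5,6} D(X)={2,3,4,6} D(U)={2,3,5,6}: W {2,4,5,6}->{2,4}; X {2,3,4,6}->{2,3,4}; U {2,3,5,6}->{5,6}
Constraint 2 (W != U) on D(W)={2,4} D(U)={5,6}: no change
So after constraint 2: D(X)={2,3,4}, size = 3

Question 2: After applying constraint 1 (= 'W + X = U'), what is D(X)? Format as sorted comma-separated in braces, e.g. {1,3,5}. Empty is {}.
Constraint 1 (W + X = U) on D(W)={2,4,5,6} D(X)={2,3,4,6} D(U)={2,3,5,6}: W {2,4,5,6}->{2,4}; X {2,3,4,6}->{2,3,4}; U {2,3,5,6}->{5,6}
So after constraint 1: D(X) = {2,3,4}

Answer: {2,3,4}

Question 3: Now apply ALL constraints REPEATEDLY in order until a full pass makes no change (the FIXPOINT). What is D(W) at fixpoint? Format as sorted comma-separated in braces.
Answer: {4}

Derivation:
pass 0 (initial): D(W)={2,4,5,6}
pass 1: U {2,3,5,6}->{5,6}; W {2,4,5,6}->{4}; X {2,3,4,6}->{2,3}
pass 2: U {5,6}->{6}; X {2,3}->{2}
pass 3: no change
Fixpoint after 3 passes: D(W) = {4}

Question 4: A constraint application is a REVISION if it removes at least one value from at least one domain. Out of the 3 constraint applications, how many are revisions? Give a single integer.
Answer: 2

Derivation:
Constraint 1 (W + X = U) on D(W)={2,4,5,6} D(X)={2,3,4,6} D(U)={2,3,5,6}: W {2,4,5,6}->{2,4}; X {2,3,4,6}->{2,3,4}; U {2,3,5,6}->{5,6} => REVISION
Constraint 2 (W != U) on D(W)={2,4} D(U)={5,6}: no change => not a revision
Constraint 3 (X < W) on D(X)={2,3,4} D(W)={2,4}: X {2,3,4}->{2,3}; W {2,4}->{4} => REVISION
Total revisions = 2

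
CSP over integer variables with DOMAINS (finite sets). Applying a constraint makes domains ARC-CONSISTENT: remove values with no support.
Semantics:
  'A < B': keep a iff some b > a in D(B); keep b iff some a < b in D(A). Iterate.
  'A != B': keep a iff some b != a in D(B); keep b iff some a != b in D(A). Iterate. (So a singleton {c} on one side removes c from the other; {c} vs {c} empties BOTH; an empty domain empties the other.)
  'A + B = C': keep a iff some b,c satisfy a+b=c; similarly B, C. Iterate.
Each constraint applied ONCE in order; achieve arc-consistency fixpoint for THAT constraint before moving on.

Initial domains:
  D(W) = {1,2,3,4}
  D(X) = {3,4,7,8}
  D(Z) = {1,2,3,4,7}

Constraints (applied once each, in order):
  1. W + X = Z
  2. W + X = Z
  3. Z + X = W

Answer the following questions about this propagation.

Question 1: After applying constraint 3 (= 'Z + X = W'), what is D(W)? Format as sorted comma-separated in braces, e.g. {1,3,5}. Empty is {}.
Constraint 1 (W + X = Z) on D(W)={1,2,3,4} D(X)={3,4,7,8} D(Z)={1,2,3,4,7}: W {1,2,3,4}->{1,3,4}; X {3,4,7,8}->{3,4}; Z {1,2,3,4,7}->{4,7}
Constraint 2 (W + X = Z) on D(W)={1,3,4} D(X)={3,4} D(Z)={4,7}: no change
Constraint 3 (Z + X = W) on D(Z)={4,7} D(X)={3,4} D(W)={1,3,4}: Z {4,7}->{}; X {3,4}->{}; W {1,3,4}->{}
So after constraint 3: D(W) = {}

Answer: {}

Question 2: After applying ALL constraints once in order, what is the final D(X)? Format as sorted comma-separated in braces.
Constraint 1 (W + X = Z) on D(W)={1,2,3,4} D(X)={3,4,7,8} D(Z)={1,2,3,4,7}: W {1,2,3,4}->{1,3,4}; X {3,4,7,8}->{3,4}; Z {1,2,3,4,7}->{4,7}
Constraint 2 (W + X = Z) on D(W)={1,3,4} D(X)={3,4} D(Z)={4,7}: no change
Constraint 3 (Z + X = W) on D(Z)={4,7} D(X)={3,4} D(W)={1,3,4}: Z {4,7}->{}; X {3,4}->{}; W {1,3,4}->{}
So after all 3 constraints: D(X) = {}

Answer: {}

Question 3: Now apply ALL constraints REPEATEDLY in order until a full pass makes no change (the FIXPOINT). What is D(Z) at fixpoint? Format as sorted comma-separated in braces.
pass 0 (initial): D(Z)={1,2,3,4,7}
pass 1: W {1,2,3,4}->{}; X {3,4,7,8}->{}; Z {1,2,3,4,7}->{}
pass 2: no change
Fixpoint after 2 passes: D(Z) = {}

Answer: {}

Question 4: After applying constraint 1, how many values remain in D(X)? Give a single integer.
Constraint 1 (W + X = Z) on D(W)={1,2,3,4} D(X)={3,4,7,8} D(Z)={1,2,3,4,7}: W {1,2,3,4}->{1,3,4}; X {3,4,7,8}->{3,4}; Z {1,2,3,4,7}->{4,7}
So after constraint 1: D(X)={3,4}, size = 2

Answer: 2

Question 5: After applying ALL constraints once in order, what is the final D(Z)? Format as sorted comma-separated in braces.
Answer: {}

Derivation:
Constraint 1 (W + X = Z) on D(W)={1,2,3,4} D(X)={3,4,7,8} D(Z)={1,2,3,4,7}: W {1,2,3,4}->{1,3,4}; X {3,4,7,8}->{3,4}; Z {1,2,3,4,7}->{4,7}
Constraint 2 (W + X = Z) on D(W)={1,3,4} D(X)={3,4} D(Z)={4,7}: no change
Constraint 3 (Z + X = W) on D(Z)={4,7} D(X)={3,4} D(W)={1,3,4}: Z {4,7}->{}; X {3,4}->{}; W {1,3,4}->{}
So after all 3 constraints: D(Z) = {}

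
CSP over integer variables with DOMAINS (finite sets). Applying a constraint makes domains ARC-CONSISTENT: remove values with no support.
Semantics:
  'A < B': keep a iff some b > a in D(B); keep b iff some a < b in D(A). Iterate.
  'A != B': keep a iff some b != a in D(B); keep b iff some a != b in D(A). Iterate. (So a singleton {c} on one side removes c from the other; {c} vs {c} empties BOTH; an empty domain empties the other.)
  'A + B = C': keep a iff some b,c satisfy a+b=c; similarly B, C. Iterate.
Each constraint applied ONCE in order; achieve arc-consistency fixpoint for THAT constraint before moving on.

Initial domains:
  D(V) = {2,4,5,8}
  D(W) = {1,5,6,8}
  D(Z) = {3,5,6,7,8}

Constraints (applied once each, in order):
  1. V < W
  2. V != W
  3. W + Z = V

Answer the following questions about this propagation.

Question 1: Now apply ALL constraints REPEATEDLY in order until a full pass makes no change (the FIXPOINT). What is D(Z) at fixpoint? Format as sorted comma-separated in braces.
Answer: {}

Derivation:
pass 0 (initial): D(Z)={3,5,6,7,8}
pass 1: V {2,4,5,8}->{}; W {1,5,6,8}->{}; Z {3,5,6,7,8}->{}
pass 2: no change
Fixpoint after 2 passes: D(Z) = {}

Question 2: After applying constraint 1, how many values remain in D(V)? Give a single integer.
Answer: 3

Derivation:
Constraint 1 (V < W) on D(V)={2,4,5,8} D(W)={1,5,6,8}: V {2,4,5,8}->{2,4,5}; W {1,5,6,8}->{5,6,8}
So after constraint 1: D(V)={2,4,5}, size = 3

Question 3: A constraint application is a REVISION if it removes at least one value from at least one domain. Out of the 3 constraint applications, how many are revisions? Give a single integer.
Constraint 1 (V < W) on D(V)={2,4,5,8} D(W)={1,5,6,8}: V {2,4,5,8}->{2,4,5}; W {1,5,6,8}->{5,6,8} => REVISION
Constraint 2 (V != W) on D(V)={2,4,5} D(W)={5,6,8}: no change => not a revision
Constraint 3 (W + Z = V) on D(W)={5,6,8} D(Z)={3,5,6,7,8} D(V)={2,4,5}: W {5,6,8}->{}; Z {3,5,6,7,8}->{}; V {2,4,5}->{} => REVISION
Total revisions = 2

Answer: 2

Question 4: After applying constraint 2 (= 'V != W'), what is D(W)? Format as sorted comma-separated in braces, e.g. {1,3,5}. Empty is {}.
Constraint 1 (V < W) on D(V)={2,4,5,8} D(W)={1,5,6,8}: V {2,4,5,8}->{2,4,5}; W {1,5,6,8}->{5,6,8}
Constraint 2 (V != W) on D(V)={2,4,5} D(W)={5,6,8}: no change
So after constraint 2: D(W) = {5,6,8}

Answer: {5,6,8}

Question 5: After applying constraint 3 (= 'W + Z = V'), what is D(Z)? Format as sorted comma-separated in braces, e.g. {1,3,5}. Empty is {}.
Constraint 1 (V < W) on D(V)={2,4,5,8} D(W)={1,5,6,8}: V {2,4,5,8}->{2,4,5}; W {1,5,6,8}->{5,6,8}
Constraint 2 (V != W) on D(V)={2,4,5} D(W)={5,6,8}: no change
Constraint 3 (W + Z = V) on D(W)={5,6,8} D(Z)={3,5,6,7,8} D(V)={2,4,5}: W {5,6,8}->{}; Z {3,5,6,7,8}->{}; V {2,4,5}->{}
So after constraint 3: D(Z) = {}

Answer: {}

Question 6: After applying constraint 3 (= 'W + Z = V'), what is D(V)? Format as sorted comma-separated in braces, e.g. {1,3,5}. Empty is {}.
Constraint 1 (V < W) on D(V)={2,4,5,8} D(W)={1,5,6,8}: V {2,4,5,8}->{2,4,5}; W {1,5,6,8}->{5,6,8}
Constraint 2 (V != W) on D(V)={2,4,5} D(W)={5,6,8}: no change
Constraint 3 (W + Z = V) on D(W)={5,6,8} D(Z)={3,5,6,7,8} D(V)={2,4,5}: W {5,6,8}->{}; Z {3,5,6,7,8}->{}; V {2,4,5}->{}
So after constraint 3: D(V) = {}

Answer: {}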